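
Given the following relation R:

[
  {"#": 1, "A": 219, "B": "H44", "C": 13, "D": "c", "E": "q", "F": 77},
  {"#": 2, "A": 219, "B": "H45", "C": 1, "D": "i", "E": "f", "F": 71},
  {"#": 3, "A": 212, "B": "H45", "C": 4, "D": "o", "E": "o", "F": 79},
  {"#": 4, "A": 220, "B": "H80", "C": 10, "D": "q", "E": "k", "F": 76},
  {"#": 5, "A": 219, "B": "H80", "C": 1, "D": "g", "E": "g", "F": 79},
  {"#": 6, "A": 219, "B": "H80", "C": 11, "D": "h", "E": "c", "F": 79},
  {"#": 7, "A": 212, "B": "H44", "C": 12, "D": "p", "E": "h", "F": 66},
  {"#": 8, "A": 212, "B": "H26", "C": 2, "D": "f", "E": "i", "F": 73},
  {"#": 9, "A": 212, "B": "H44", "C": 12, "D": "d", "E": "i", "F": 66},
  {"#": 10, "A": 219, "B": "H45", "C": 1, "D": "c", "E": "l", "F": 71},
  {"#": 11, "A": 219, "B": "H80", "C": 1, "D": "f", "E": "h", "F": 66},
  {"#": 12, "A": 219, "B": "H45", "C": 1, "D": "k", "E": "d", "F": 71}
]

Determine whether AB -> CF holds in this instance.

No

(A=219, B=H44): row 1 → {C,F} = (13, 77) ✓
(A=219, B=H45): rows 2, 10, 12 → {C,F} = (1, 71), (1, 71), (1, 71) ✓
(A=212, B=H45): row 3 → {C,F} = (4, 79) ✓
(A=220, B=H80): row 4 → {C,F} = (10, 76) ✓
(A=219, B=H80): rows 5, 6, 11 → {C,F} takes values {(1, 79), (11, 79), (1, 66)} — violation
(A=212, B=H44): rows 7, 9 → {C,F} = (12, 66), (12, 66) ✓
(A=212, B=H26): row 8 → {C,F} = (2, 73) ✓
Two rows agree on AB but differ on CF, so AB -> CF does not hold.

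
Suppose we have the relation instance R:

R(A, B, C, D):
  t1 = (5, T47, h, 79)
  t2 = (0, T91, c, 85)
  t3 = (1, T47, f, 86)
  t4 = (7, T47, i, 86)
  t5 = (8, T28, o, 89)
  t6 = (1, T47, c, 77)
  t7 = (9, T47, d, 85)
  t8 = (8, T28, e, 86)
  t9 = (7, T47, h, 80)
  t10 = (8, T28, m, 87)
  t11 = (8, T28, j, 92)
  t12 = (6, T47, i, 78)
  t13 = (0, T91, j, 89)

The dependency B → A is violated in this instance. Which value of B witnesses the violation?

B=T47: rows 1, 3, 4, 6, 7, 9, 12 → A takes values {5, 1, 7, 9, 6} — violation
B=T91: rows 2, 13 → A = 0, 0 ✓
B=T28: rows 5, 8, 10, 11 → A = 8, 8, 8, 8 ✓
The only B value with inconsistent A is B=T47.

T47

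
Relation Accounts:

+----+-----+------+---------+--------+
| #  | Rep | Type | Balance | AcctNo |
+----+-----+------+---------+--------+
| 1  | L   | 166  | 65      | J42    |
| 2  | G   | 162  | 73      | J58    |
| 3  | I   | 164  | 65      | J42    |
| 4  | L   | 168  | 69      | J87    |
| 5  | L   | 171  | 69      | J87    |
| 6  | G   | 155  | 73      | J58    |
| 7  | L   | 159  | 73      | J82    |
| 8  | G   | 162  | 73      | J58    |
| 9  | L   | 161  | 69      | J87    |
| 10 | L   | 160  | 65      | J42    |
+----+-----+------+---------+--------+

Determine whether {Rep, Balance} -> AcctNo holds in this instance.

Yes

(Rep=L, Balance=65): rows 1, 10 → AcctNo = J42, J42 ✓
(Rep=G, Balance=73): rows 2, 6, 8 → AcctNo = J58, J58, J58 ✓
(Rep=I, Balance=65): row 3 → AcctNo = J42 ✓
(Rep=L, Balance=69): rows 4, 5, 9 → AcctNo = J87, J87, J87 ✓
(Rep=L, Balance=73): row 7 → AcctNo = J82 ✓
Every {Rep, Balance} value is associated with a single AcctNo value, so {Rep, Balance} -> AcctNo holds.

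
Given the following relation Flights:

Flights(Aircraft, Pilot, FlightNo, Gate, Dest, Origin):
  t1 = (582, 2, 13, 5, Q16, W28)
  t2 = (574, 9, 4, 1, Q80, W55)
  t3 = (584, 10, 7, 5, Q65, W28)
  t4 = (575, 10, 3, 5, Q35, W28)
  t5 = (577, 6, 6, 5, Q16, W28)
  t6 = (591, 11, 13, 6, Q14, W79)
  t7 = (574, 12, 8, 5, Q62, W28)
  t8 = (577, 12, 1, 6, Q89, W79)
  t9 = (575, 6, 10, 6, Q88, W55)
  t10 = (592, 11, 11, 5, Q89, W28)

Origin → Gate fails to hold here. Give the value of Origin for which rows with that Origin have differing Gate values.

Origin=W28: rows 1, 3, 4, 5, 7, 10 → Gate = 5, 5, 5, 5, 5, 5 ✓
Origin=W55: rows 2, 9 → Gate takes values {1, 6} — violation
Origin=W79: rows 6, 8 → Gate = 6, 6 ✓
The only Origin value with inconsistent Gate is Origin=W55.

W55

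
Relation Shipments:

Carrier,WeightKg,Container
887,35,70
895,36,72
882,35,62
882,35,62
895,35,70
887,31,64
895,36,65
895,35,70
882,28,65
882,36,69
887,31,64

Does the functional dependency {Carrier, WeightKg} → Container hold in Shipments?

No

(Carrier=887, WeightKg=35): 1 row → Container = 70 ✓
(Carrier=895, WeightKg=36): 2 rows → Container takes values {72, 65} — violation
(Carrier=882, WeightKg=35): 2 rows → Container = 62, 62 ✓
(Carrier=895, WeightKg=35): 2 rows → Container = 70, 70 ✓
(Carrier=887, WeightKg=31): 2 rows → Container = 64, 64 ✓
(Carrier=882, WeightKg=28): 1 row → Container = 65 ✓
(Carrier=882, WeightKg=36): 1 row → Container = 69 ✓
Two rows agree on {Carrier, WeightKg} but differ on Container, so {Carrier, WeightKg} → Container does not hold.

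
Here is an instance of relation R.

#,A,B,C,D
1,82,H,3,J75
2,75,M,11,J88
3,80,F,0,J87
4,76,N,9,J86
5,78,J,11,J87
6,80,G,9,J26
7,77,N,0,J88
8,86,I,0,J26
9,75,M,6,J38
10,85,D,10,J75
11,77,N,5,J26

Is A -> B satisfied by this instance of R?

No

A=82: row 1 → B = H ✓
A=75: rows 2, 9 → B = M, M ✓
A=80: rows 3, 6 → B takes values {F, G} — violation
A=76: row 4 → B = N ✓
A=78: row 5 → B = J ✓
A=77: rows 7, 11 → B = N, N ✓
A=86: row 8 → B = I ✓
A=85: row 10 → B = D ✓
Two rows agree on A but differ on B, so A -> B does not hold.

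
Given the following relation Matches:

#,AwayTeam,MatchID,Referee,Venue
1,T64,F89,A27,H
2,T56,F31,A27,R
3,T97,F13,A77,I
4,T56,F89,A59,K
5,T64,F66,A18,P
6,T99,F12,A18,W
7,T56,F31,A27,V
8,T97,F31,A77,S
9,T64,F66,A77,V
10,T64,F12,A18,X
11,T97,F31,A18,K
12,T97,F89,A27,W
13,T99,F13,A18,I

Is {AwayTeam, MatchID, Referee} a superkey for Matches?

Rows 2 and 7 have the same {AwayTeam, MatchID, Referee} value (AwayTeam=T56, MatchID=F31, Referee=A27) but are distinct tuples, so {AwayTeam, MatchID, Referee} does not determine every attribute — not a superkey.

No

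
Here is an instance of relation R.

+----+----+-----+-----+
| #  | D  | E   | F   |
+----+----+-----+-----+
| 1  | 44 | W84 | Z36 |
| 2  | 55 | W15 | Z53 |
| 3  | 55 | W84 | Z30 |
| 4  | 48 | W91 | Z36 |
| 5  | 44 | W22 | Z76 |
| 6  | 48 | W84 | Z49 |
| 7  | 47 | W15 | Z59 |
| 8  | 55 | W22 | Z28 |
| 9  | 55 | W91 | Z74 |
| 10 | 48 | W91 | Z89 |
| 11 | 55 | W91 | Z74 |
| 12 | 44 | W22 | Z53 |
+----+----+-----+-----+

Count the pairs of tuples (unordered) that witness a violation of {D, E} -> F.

2

(D=48, E=W91): violating pairs (4,10) — 1 pair.
(D=44, E=W22): violating pairs (5,12) — 1 pair.
(D=55, E=W91): all 2 rows agree on F — 0 pairs.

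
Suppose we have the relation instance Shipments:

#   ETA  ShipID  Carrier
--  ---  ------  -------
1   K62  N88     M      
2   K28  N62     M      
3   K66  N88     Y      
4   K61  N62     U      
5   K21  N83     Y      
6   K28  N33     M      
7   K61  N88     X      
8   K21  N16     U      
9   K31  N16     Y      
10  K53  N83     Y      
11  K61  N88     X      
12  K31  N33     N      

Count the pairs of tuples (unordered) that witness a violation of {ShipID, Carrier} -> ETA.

1

(ShipID=N83, Carrier=Y): violating pairs (5,10) — 1 pair.
(ShipID=N88, Carrier=X): all 2 rows agree on ETA — 0 pairs.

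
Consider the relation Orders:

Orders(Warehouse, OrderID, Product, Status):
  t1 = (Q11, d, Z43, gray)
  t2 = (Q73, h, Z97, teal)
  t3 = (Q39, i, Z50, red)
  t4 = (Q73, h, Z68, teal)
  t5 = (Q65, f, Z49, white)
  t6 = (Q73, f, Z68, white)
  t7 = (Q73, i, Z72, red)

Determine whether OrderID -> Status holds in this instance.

OrderID=d: row 1 → Status = gray ✓
OrderID=h: rows 2, 4 → Status = teal, teal ✓
OrderID=i: rows 3, 7 → Status = red, red ✓
OrderID=f: rows 5, 6 → Status = white, white ✓
Every OrderID value is associated with a single Status value, so OrderID -> Status holds.

Yes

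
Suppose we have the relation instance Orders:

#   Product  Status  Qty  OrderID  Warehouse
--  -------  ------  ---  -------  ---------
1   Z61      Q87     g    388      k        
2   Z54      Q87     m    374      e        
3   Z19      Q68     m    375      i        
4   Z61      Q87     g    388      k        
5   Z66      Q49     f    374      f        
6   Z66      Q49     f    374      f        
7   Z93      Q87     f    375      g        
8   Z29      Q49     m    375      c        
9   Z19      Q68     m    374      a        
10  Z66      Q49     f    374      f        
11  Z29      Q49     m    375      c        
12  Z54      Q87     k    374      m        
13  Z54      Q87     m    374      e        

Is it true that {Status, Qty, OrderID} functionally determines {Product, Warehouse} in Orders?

Yes

(Status=Q87, Qty=g, OrderID=388): rows 1, 4 → {Product,Warehouse} = (Z61, k), (Z61, k) ✓
(Status=Q87, Qty=m, OrderID=374): rows 2, 13 → {Product,Warehouse} = (Z54, e), (Z54, e) ✓
(Status=Q68, Qty=m, OrderID=375): row 3 → {Product,Warehouse} = (Z19, i) ✓
(Status=Q49, Qty=f, OrderID=374): rows 5, 6, 10 → {Product,Warehouse} = (Z66, f), (Z66, f), (Z66, f) ✓
(Status=Q87, Qty=f, OrderID=375): row 7 → {Product,Warehouse} = (Z93, g) ✓
(Status=Q49, Qty=m, OrderID=375): rows 8, 11 → {Product,Warehouse} = (Z29, c), (Z29, c) ✓
(Status=Q68, Qty=m, OrderID=374): row 9 → {Product,Warehouse} = (Z19, a) ✓
(Status=Q87, Qty=k, OrderID=374): row 12 → {Product,Warehouse} = (Z54, m) ✓
Every {Status, Qty, OrderID} value is associated with a single {Product, Warehouse} value, so {Status, Qty, OrderID} → {Product, Warehouse} holds.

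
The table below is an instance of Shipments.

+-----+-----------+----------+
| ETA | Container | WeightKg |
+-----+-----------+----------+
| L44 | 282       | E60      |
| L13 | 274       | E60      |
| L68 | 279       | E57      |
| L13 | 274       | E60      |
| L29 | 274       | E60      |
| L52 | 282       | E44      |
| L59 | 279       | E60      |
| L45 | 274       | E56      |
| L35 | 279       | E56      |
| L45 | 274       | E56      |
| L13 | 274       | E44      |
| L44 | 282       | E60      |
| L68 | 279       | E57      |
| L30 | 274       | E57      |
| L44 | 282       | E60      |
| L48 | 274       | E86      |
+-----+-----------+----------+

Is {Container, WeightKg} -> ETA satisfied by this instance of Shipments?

No

(Container=282, WeightKg=E60): 3 rows → ETA = L44, L44, L44 ✓
(Container=274, WeightKg=E60): 3 rows → ETA takes values {L13, L29} — violation
(Container=279, WeightKg=E57): 2 rows → ETA = L68, L68 ✓
(Container=282, WeightKg=E44): 1 row → ETA = L52 ✓
(Container=279, WeightKg=E60): 1 row → ETA = L59 ✓
(Container=274, WeightKg=E56): 2 rows → ETA = L45, L45 ✓
(Container=279, WeightKg=E56): 1 row → ETA = L35 ✓
(Container=274, WeightKg=E44): 1 row → ETA = L13 ✓
(Container=274, WeightKg=E57): 1 row → ETA = L30 ✓
(Container=274, WeightKg=E86): 1 row → ETA = L48 ✓
Two rows agree on {Container, WeightKg} but differ on ETA, so {Container, WeightKg} -> ETA does not hold.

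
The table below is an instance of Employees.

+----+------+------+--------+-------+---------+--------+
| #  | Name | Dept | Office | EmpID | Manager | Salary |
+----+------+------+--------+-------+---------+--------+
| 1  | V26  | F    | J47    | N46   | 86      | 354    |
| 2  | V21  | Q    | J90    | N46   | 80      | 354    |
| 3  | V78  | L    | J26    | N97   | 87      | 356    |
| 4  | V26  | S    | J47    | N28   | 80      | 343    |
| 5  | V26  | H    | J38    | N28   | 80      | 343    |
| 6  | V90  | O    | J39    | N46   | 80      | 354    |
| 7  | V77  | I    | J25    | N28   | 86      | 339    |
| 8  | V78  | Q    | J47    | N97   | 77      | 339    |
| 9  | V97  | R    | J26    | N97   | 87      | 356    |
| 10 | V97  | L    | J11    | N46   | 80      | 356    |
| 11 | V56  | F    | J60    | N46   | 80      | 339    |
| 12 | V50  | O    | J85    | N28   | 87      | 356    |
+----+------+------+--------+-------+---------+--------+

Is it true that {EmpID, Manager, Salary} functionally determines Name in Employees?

(EmpID=N46, Manager=86, Salary=354): row 1 → Name = V26 ✓
(EmpID=N46, Manager=80, Salary=354): rows 2, 6 → Name takes values {V21, V90} — violation
(EmpID=N97, Manager=87, Salary=356): rows 3, 9 → Name takes values {V78, V97} — violation
(EmpID=N28, Manager=80, Salary=343): rows 4, 5 → Name = V26, V26 ✓
(EmpID=N28, Manager=86, Salary=339): row 7 → Name = V77 ✓
(EmpID=N97, Manager=77, Salary=339): row 8 → Name = V78 ✓
(EmpID=N46, Manager=80, Salary=356): row 10 → Name = V97 ✓
(EmpID=N46, Manager=80, Salary=339): row 11 → Name = V56 ✓
(EmpID=N28, Manager=87, Salary=356): row 12 → Name = V50 ✓
Two rows agree on {EmpID, Manager, Salary} but differ on Name, so {EmpID, Manager, Salary} → Name does not hold.

No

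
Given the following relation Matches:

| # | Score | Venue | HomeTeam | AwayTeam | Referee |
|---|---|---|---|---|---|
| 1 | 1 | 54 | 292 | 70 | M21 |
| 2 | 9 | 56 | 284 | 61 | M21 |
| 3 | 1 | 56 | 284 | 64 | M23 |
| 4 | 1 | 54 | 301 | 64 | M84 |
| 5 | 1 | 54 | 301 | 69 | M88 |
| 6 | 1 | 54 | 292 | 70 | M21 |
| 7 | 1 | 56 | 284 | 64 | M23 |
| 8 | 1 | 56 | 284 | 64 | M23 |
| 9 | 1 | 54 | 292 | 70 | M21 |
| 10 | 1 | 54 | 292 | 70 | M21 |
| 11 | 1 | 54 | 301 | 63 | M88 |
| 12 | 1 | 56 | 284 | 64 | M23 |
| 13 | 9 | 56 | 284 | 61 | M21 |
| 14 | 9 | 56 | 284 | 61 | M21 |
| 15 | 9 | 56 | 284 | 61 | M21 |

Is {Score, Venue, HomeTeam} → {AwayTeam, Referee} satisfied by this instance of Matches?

(Score=1, Venue=54, HomeTeam=292): rows 1, 6, 9, 10 → {AwayTeam,Referee} = (70, M21), (70, M21), (70, M21), (70, M21) ✓
(Score=9, Venue=56, HomeTeam=284): rows 2, 13, 14, 15 → {AwayTeam,Referee} = (61, M21), (61, M21), (61, M21), (61, M21) ✓
(Score=1, Venue=56, HomeTeam=284): rows 3, 7, 8, 12 → {AwayTeam,Referee} = (64, M23), (64, M23), (64, M23), (64, M23) ✓
(Score=1, Venue=54, HomeTeam=301): rows 4, 5, 11 → {AwayTeam,Referee} takes values {(64, M84), (69, M88), (63, M88)} — violation
Two rows agree on {Score, Venue, HomeTeam} but differ on {AwayTeam, Referee}, so {Score, Venue, HomeTeam} → {AwayTeam, Referee} does not hold.

No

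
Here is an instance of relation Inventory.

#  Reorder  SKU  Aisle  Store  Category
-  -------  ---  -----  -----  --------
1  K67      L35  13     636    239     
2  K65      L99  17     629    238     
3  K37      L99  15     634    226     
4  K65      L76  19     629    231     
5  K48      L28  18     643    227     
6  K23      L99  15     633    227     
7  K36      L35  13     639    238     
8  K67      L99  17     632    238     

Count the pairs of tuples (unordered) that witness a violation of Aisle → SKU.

Aisle=13: all 2 rows agree on SKU — 0 pairs.
Aisle=17: all 2 rows agree on SKU — 0 pairs.
Aisle=15: all 2 rows agree on SKU — 0 pairs.

0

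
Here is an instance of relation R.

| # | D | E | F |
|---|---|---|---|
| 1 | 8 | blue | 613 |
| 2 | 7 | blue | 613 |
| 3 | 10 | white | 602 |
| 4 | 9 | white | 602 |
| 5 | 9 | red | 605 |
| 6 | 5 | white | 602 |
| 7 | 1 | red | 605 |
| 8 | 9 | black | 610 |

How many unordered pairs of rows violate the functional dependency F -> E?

F=613: all 2 rows agree on E — 0 pairs.
F=602: all 3 rows agree on E — 0 pairs.
F=605: all 2 rows agree on E — 0 pairs.

0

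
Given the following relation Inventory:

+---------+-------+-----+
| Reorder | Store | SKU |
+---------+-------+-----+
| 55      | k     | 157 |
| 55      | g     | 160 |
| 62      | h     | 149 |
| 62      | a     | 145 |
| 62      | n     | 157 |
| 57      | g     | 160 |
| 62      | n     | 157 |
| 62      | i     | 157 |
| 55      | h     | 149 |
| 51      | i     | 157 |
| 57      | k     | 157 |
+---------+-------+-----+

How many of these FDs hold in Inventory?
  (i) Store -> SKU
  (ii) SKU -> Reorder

(i) Store -> SKU: every LHS value maps to a single RHS value — holds.
(ii) SKU -> Reorder: SKU=157: 6 rows → Reorder takes values {55, 62, 51, 57} — violation; SKU=160: 2 rows → Reorder takes values {55, 57} — violation; SKU=149: 2 rows → Reorder takes values {62, 55} — violation — fails.
1 of the 2 dependencies holds.

1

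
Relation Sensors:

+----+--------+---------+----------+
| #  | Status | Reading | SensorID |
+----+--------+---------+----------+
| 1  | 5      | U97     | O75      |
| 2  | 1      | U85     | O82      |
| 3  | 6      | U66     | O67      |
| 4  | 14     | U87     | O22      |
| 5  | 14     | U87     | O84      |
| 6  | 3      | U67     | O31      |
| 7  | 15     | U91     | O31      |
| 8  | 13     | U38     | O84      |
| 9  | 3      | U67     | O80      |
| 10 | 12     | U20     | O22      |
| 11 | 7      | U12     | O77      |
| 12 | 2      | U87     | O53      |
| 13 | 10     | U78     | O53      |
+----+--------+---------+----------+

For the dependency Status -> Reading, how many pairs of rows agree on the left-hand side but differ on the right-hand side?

Status=14: all 2 rows agree on Reading — 0 pairs.
Status=3: all 2 rows agree on Reading — 0 pairs.

0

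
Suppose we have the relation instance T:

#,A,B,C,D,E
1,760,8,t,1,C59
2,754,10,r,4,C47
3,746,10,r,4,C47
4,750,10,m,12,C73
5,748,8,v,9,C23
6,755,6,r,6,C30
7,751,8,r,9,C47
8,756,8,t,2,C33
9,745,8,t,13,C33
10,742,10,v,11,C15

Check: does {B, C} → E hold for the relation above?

No

(B=8, C=t): rows 1, 8, 9 → E takes values {C59, C33} — violation
(B=10, C=r): rows 2, 3 → E = C47, C47 ✓
(B=10, C=m): row 4 → E = C73 ✓
(B=8, C=v): row 5 → E = C23 ✓
(B=6, C=r): row 6 → E = C30 ✓
(B=8, C=r): row 7 → E = C47 ✓
(B=10, C=v): row 10 → E = C15 ✓
Two rows agree on {B, C} but differ on E, so {B, C} → E does not hold.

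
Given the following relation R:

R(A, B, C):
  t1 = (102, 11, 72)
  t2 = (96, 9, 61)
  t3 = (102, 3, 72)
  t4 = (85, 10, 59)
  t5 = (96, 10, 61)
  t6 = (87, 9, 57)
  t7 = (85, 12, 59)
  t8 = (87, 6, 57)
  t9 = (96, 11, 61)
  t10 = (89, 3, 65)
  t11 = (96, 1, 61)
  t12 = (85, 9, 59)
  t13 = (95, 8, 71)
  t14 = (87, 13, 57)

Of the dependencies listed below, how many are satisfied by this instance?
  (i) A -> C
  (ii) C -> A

(i) A -> C: every LHS value maps to a single RHS value — holds.
(ii) C -> A: every LHS value maps to a single RHS value — holds.
2 of the 2 dependencies hold.

2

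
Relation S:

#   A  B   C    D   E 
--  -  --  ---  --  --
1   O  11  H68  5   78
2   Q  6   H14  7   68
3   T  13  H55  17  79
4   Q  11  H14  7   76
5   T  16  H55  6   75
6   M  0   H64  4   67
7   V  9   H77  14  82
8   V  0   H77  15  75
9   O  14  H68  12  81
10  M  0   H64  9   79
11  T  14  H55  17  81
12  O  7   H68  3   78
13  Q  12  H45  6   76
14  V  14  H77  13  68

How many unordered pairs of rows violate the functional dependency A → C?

2

A=O: all 3 rows agree on C — 0 pairs.
A=Q: violating pairs (2,13), (4,13) — 2 pairs.
A=T: all 3 rows agree on C — 0 pairs.
A=M: all 2 rows agree on C — 0 pairs.
A=V: all 3 rows agree on C — 0 pairs.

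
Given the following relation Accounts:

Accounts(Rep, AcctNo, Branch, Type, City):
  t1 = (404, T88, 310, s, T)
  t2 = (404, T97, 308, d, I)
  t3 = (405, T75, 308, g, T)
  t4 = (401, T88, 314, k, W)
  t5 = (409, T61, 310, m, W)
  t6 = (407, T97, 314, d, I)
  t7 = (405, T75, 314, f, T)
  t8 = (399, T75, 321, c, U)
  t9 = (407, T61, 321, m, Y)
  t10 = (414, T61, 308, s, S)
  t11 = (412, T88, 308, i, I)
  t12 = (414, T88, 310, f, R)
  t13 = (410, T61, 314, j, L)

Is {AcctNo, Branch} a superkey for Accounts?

Rows 1 and 12 have the same {AcctNo, Branch} value (AcctNo=T88, Branch=310) but are distinct tuples, so {AcctNo, Branch} does not determine every attribute — not a superkey.

No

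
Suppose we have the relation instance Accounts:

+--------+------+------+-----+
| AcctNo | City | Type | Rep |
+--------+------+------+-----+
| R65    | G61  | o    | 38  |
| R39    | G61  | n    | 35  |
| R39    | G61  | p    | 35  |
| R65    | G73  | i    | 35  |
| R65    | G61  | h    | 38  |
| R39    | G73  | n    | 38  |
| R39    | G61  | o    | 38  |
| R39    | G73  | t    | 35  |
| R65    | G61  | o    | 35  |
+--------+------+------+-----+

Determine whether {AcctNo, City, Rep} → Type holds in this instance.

(AcctNo=R65, City=G61, Rep=38): 2 rows → Type takes values {o, h} — violation
(AcctNo=R39, City=G61, Rep=35): 2 rows → Type takes values {n, p} — violation
(AcctNo=R65, City=G73, Rep=35): 1 row → Type = i ✓
(AcctNo=R39, City=G73, Rep=38): 1 row → Type = n ✓
(AcctNo=R39, City=G61, Rep=38): 1 row → Type = o ✓
(AcctNo=R39, City=G73, Rep=35): 1 row → Type = t ✓
(AcctNo=R65, City=G61, Rep=35): 1 row → Type = o ✓
Two rows agree on {AcctNo, City, Rep} but differ on Type, so {AcctNo, City, Rep} → Type does not hold.

No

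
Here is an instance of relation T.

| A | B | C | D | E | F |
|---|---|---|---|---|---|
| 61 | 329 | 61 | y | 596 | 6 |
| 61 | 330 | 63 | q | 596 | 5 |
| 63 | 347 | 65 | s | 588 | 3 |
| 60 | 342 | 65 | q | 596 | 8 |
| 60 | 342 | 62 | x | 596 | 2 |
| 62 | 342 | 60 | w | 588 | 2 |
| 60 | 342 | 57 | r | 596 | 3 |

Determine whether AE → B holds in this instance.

(A=61, E=596): 2 rows → B takes values {329, 330} — violation
(A=63, E=588): 1 row → B = 347 ✓
(A=60, E=596): 3 rows → B = 342, 342, 342 ✓
(A=62, E=588): 1 row → B = 342 ✓
Two rows agree on AE but differ on B, so AE → B does not hold.

No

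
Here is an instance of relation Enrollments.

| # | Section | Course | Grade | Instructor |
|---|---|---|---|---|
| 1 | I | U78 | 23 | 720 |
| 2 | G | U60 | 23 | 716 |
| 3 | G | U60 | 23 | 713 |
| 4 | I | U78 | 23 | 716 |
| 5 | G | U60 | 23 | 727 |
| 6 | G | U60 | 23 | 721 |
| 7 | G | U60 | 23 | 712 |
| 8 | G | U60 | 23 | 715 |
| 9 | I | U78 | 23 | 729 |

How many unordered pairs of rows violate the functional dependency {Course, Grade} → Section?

(Course=U78, Grade=23): all 3 rows agree on Section — 0 pairs.
(Course=U60, Grade=23): all 6 rows agree on Section — 0 pairs.

0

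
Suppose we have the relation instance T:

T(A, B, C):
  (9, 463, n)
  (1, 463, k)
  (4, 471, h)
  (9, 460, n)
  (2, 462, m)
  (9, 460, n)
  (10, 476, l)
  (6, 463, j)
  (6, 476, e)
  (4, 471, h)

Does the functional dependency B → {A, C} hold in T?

B=463: 3 rows → {A,C} takes values {(9, n), (1, k), (6, j)} — violation
B=471: 2 rows → {A,C} = (4, h), (4, h) ✓
B=460: 2 rows → {A,C} = (9, n), (9, n) ✓
B=462: 1 row → {A,C} = (2, m) ✓
B=476: 2 rows → {A,C} takes values {(10, l), (6, e)} — violation
Two rows agree on B but differ on {A, C}, so B → {A, C} does not hold.

No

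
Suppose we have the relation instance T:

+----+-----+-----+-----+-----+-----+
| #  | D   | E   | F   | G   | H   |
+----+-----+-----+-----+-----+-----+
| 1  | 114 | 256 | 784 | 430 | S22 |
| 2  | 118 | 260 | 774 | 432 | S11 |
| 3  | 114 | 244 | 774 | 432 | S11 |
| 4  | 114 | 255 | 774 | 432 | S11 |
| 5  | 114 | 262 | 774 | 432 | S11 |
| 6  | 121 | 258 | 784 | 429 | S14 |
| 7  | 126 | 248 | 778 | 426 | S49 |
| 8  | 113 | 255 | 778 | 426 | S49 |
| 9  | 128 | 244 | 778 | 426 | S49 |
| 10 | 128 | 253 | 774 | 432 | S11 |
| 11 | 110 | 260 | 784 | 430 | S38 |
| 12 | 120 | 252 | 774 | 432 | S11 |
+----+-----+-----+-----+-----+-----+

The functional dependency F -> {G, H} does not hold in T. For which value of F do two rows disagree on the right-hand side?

F=784: rows 1, 6, 11 → {G,H} takes values {(430, S22), (429, S14), (430, S38)} — violation
F=774: rows 2, 3, 4, 5, 10, 12 → {G,H} = (432, S11), (432, S11), (432, S11), (432, S11), (432, S11), (432, S11) ✓
F=778: rows 7, 8, 9 → {G,H} = (426, S49), (426, S49), (426, S49) ✓
The only F value with inconsistent RHS is F=784.

784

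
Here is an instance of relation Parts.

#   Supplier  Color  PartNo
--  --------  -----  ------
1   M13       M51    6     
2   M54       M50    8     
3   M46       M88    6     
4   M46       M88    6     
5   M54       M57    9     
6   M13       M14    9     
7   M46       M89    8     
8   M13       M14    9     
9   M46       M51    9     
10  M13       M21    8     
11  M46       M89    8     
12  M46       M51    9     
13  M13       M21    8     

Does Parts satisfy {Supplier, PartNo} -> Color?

Yes

(Supplier=M13, PartNo=6): row 1 → Color = M51 ✓
(Supplier=M54, PartNo=8): row 2 → Color = M50 ✓
(Supplier=M46, PartNo=6): rows 3, 4 → Color = M88, M88 ✓
(Supplier=M54, PartNo=9): row 5 → Color = M57 ✓
(Supplier=M13, PartNo=9): rows 6, 8 → Color = M14, M14 ✓
(Supplier=M46, PartNo=8): rows 7, 11 → Color = M89, M89 ✓
(Supplier=M46, PartNo=9): rows 9, 12 → Color = M51, M51 ✓
(Supplier=M13, PartNo=8): rows 10, 13 → Color = M21, M21 ✓
Every {Supplier, PartNo} value is associated with a single Color value, so {Supplier, PartNo} -> Color holds.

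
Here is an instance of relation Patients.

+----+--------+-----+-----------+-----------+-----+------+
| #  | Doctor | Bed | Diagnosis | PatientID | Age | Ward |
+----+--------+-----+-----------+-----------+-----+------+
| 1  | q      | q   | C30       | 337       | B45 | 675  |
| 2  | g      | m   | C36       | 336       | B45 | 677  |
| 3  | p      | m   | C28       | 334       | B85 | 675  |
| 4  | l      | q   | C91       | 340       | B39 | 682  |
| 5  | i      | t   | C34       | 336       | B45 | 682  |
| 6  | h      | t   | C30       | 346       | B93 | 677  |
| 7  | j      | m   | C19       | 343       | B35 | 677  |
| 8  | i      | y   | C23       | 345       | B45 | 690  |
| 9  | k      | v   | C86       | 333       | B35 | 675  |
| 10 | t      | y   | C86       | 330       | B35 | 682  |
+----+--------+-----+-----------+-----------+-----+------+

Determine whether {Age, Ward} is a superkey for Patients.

All 10 rows have distinct {Age, Ward} values, so {Age, Ward} → (all attributes) holds and {Age, Ward} is a superkey.

Yes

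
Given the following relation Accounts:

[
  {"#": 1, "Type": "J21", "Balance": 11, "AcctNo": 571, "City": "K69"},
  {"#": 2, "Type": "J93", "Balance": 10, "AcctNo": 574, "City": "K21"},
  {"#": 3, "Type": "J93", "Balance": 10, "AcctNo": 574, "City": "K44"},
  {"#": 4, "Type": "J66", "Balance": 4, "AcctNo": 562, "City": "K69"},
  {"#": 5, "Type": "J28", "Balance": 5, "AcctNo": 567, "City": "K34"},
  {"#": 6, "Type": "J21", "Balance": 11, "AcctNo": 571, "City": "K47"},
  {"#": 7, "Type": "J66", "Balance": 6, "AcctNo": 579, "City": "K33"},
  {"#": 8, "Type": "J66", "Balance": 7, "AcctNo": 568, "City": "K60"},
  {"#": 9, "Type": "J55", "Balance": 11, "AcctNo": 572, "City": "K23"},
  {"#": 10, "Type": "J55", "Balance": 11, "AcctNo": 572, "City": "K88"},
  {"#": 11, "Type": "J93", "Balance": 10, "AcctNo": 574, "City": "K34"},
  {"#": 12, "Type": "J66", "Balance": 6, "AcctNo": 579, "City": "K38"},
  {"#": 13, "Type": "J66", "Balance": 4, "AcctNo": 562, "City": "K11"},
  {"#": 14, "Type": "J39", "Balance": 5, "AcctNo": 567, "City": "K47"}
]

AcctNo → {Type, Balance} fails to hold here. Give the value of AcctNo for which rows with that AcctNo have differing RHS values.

567

AcctNo=571: rows 1, 6 → {Type,Balance} = (J21, 11), (J21, 11) ✓
AcctNo=574: rows 2, 3, 11 → {Type,Balance} = (J93, 10), (J93, 10), (J93, 10) ✓
AcctNo=562: rows 4, 13 → {Type,Balance} = (J66, 4), (J66, 4) ✓
AcctNo=567: rows 5, 14 → {Type,Balance} takes values {(J28, 5), (J39, 5)} — violation
AcctNo=579: rows 7, 12 → {Type,Balance} = (J66, 6), (J66, 6) ✓
AcctNo=568: row 8 → {Type,Balance} = (J66, 7) ✓
AcctNo=572: rows 9, 10 → {Type,Balance} = (J55, 11), (J55, 11) ✓
The only AcctNo value with inconsistent RHS is AcctNo=567.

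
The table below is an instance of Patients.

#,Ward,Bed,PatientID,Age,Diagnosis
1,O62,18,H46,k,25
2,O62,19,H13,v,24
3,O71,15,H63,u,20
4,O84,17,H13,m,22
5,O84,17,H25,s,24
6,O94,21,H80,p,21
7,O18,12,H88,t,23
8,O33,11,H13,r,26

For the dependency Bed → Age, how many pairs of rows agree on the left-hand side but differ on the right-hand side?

1

Bed=17: violating pairs (4,5) — 1 pair.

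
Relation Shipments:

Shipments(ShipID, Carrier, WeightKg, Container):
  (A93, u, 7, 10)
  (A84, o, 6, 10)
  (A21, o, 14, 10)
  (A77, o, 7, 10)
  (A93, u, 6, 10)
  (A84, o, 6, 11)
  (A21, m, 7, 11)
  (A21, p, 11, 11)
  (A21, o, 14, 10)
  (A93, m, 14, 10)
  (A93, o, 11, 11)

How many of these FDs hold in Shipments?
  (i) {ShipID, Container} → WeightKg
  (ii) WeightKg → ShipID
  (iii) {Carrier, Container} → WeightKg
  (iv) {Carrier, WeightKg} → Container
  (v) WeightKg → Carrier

0

(i) {ShipID, Container} → WeightKg: (ShipID=A93, Container=10): 3 rows → WeightKg takes values {7, 6, 14} — violation; (ShipID=A21, Container=11): 2 rows → WeightKg takes values {7, 11} — violation — fails.
(ii) WeightKg → ShipID: WeightKg=7: 3 rows → ShipID takes values {A93, A77, A21} — violation; WeightKg=6: 3 rows → ShipID takes values {A84, A93} — violation; WeightKg=14: 3 rows → ShipID takes values {A21, A93} — violation; WeightKg=11: 2 rows → ShipID takes values {A21, A93} — violation — fails.
(iii) {Carrier, Container} → WeightKg: (Carrier=u, Container=10): 2 rows → WeightKg takes values {7, 6} — violation; (Carrier=o, Container=10): 4 rows → WeightKg takes values {6, 14, 7} — violation; (Carrier=o, Container=11): 2 rows → WeightKg takes values {6, 11} — violation — fails.
(iv) {Carrier, WeightKg} → Container: (Carrier=o, WeightKg=6): 2 rows → Container takes values {10, 11} — violation — fails.
(v) WeightKg → Carrier: WeightKg=7: 3 rows → Carrier takes values {u, o, m} — violation; WeightKg=6: 3 rows → Carrier takes values {o, u} — violation; WeightKg=14: 3 rows → Carrier takes values {o, m} — violation; WeightKg=11: 2 rows → Carrier takes values {p, o} — violation — fails.
None of the 5 dependencies hold.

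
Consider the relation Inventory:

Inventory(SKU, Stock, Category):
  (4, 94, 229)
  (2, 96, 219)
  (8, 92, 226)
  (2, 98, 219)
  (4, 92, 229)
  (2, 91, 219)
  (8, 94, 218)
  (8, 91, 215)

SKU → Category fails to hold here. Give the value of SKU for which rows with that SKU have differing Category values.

SKU=4: 2 rows → Category = 229, 229 ✓
SKU=2: 3 rows → Category = 219, 219, 219 ✓
SKU=8: 3 rows → Category takes values {226, 218, 215} — violation
The only SKU value with inconsistent Category is SKU=8.

8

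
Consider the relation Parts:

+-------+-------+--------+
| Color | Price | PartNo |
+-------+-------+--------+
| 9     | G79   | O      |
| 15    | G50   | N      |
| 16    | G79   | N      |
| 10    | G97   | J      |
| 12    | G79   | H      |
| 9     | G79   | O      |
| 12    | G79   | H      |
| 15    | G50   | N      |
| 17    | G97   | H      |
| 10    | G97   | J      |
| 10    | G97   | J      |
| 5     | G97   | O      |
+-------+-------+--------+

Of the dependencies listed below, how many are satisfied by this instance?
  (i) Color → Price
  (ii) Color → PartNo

(i) Color → Price: every LHS value maps to a single RHS value — holds.
(ii) Color → PartNo: every LHS value maps to a single RHS value — holds.
2 of the 2 dependencies hold.

2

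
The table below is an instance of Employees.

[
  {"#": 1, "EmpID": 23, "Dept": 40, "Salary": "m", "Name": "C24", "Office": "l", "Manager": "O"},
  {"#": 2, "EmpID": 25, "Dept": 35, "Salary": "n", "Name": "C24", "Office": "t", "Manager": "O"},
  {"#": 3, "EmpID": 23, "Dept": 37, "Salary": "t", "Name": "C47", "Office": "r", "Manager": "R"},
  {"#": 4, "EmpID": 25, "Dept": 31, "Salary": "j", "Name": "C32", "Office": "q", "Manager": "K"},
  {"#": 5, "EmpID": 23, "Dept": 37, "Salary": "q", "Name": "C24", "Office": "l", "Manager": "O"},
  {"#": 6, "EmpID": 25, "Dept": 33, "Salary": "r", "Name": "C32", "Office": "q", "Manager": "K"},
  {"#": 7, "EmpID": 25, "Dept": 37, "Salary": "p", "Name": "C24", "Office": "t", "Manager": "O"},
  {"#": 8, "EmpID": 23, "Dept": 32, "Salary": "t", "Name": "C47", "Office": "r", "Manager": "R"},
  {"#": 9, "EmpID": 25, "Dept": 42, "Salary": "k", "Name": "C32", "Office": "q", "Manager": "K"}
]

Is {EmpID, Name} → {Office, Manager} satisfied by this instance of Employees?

Yes

(EmpID=23, Name=C24): rows 1, 5 → {Office,Manager} = (l, O), (l, O) ✓
(EmpID=25, Name=C24): rows 2, 7 → {Office,Manager} = (t, O), (t, O) ✓
(EmpID=23, Name=C47): rows 3, 8 → {Office,Manager} = (r, R), (r, R) ✓
(EmpID=25, Name=C32): rows 4, 6, 9 → {Office,Manager} = (q, K), (q, K), (q, K) ✓
Every {EmpID, Name} value is associated with a single {Office, Manager} value, so {EmpID, Name} → {Office, Manager} holds.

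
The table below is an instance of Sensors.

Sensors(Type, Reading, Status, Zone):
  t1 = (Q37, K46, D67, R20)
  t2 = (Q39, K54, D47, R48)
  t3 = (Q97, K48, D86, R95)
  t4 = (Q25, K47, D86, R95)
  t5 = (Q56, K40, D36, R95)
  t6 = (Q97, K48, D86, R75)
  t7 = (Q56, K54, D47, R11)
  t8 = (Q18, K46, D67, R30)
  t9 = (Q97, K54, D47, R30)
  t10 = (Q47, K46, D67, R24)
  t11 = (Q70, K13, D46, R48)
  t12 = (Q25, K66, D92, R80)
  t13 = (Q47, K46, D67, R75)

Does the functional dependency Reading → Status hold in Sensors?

Reading=K46: rows 1, 8, 10, 13 → Status = D67, D67, D67, D67 ✓
Reading=K54: rows 2, 7, 9 → Status = D47, D47, D47 ✓
Reading=K48: rows 3, 6 → Status = D86, D86 ✓
Reading=K47: row 4 → Status = D86 ✓
Reading=K40: row 5 → Status = D36 ✓
Reading=K13: row 11 → Status = D46 ✓
Reading=K66: row 12 → Status = D92 ✓
Every Reading value is associated with a single Status value, so Reading → Status holds.

Yes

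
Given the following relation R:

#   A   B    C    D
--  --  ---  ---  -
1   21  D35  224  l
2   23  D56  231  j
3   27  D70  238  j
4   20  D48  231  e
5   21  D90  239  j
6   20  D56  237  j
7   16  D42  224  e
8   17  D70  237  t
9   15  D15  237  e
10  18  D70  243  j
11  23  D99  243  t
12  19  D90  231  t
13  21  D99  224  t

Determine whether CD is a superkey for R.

Yes

All 13 rows have distinct CD values, so CD → (all attributes) holds and CD is a superkey.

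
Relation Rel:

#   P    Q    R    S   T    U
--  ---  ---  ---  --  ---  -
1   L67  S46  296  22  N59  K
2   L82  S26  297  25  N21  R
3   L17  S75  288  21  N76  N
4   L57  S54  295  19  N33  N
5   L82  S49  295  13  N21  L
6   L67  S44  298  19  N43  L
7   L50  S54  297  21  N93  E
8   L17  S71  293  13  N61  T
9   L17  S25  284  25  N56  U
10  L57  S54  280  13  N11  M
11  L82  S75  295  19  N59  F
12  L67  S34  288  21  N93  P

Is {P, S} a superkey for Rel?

All 12 rows have distinct {P, S} values, so {P, S} → (all attributes) holds and {P, S} is a superkey.

Yes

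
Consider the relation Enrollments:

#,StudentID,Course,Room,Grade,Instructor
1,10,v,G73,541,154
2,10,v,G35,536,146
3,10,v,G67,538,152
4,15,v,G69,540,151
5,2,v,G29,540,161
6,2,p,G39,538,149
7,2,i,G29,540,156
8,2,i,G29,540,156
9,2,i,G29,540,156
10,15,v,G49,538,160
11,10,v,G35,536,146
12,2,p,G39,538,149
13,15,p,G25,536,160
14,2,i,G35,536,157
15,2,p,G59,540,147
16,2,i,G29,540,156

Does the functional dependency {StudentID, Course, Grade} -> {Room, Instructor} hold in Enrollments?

(StudentID=10, Course=v, Grade=541): row 1 → {Room,Instructor} = (G73, 154) ✓
(StudentID=10, Course=v, Grade=536): rows 2, 11 → {Room,Instructor} = (G35, 146), (G35, 146) ✓
(StudentID=10, Course=v, Grade=538): row 3 → {Room,Instructor} = (G67, 152) ✓
(StudentID=15, Course=v, Grade=540): row 4 → {Room,Instructor} = (G69, 151) ✓
(StudentID=2, Course=v, Grade=540): row 5 → {Room,Instructor} = (G29, 161) ✓
(StudentID=2, Course=p, Grade=538): rows 6, 12 → {Room,Instructor} = (G39, 149), (G39, 149) ✓
(StudentID=2, Course=i, Grade=540): rows 7, 8, 9, 16 → {Room,Instructor} = (G29, 156), (G29, 156), (G29, 156), (G29, 156) ✓
(StudentID=15, Course=v, Grade=538): row 10 → {Room,Instructor} = (G49, 160) ✓
(StudentID=15, Course=p, Grade=536): row 13 → {Room,Instructor} = (G25, 160) ✓
(StudentID=2, Course=i, Grade=536): row 14 → {Room,Instructor} = (G35, 157) ✓
(StudentID=2, Course=p, Grade=540): row 15 → {Room,Instructor} = (G59, 147) ✓
Every {StudentID, Course, Grade} value is associated with a single {Room, Instructor} value, so {StudentID, Course, Grade} -> {Room, Instructor} holds.

Yes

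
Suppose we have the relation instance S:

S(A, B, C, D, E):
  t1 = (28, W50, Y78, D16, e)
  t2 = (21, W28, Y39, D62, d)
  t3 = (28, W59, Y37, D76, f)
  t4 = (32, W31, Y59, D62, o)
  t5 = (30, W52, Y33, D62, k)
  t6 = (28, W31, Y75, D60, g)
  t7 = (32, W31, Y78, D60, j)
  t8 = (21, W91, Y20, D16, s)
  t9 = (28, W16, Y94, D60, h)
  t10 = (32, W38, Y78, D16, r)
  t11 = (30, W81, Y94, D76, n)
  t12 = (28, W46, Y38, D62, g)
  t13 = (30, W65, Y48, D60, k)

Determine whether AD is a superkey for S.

No

Rows 6 and 9 have the same AD value (A=28, D=D60) but are distinct tuples, so AD does not determine every attribute — not a superkey.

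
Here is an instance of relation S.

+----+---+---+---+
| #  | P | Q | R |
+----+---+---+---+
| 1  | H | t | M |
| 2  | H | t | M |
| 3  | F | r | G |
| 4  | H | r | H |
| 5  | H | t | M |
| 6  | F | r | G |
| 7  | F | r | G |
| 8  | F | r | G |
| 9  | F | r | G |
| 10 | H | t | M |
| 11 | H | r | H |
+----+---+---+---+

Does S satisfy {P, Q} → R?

(P=H, Q=t): rows 1, 2, 5, 10 → R = M, M, M, M ✓
(P=F, Q=r): rows 3, 6, 7, 8, 9 → R = G, G, G, G, G ✓
(P=H, Q=r): rows 4, 11 → R = H, H ✓
Every {P, Q} value is associated with a single R value, so {P, Q} → R holds.

Yes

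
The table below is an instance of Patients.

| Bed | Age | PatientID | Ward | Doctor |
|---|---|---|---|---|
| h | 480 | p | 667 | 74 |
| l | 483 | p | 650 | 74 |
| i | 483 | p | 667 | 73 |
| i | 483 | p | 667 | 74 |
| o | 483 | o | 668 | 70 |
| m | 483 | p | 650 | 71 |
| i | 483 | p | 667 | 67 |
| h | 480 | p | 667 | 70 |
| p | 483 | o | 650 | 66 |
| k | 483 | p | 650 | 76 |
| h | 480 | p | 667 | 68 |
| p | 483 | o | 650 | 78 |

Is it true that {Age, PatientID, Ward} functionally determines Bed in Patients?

No

(Age=480, PatientID=p, Ward=667): 3 rows → Bed = h, h, h ✓
(Age=483, PatientID=p, Ward=650): 3 rows → Bed takes values {l, m, k} — violation
(Age=483, PatientID=p, Ward=667): 3 rows → Bed = i, i, i ✓
(Age=483, PatientID=o, Ward=668): 1 row → Bed = o ✓
(Age=483, PatientID=o, Ward=650): 2 rows → Bed = p, p ✓
Two rows agree on {Age, PatientID, Ward} but differ on Bed, so {Age, PatientID, Ward} -> Bed does not hold.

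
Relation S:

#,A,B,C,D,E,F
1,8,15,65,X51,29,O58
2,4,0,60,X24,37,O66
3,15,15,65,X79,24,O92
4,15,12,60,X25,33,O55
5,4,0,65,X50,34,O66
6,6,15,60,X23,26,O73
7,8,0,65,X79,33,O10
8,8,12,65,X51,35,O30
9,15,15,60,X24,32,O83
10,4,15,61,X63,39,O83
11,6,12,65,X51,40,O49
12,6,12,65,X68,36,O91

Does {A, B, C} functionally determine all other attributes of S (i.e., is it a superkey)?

Rows 11 and 12 have the same {A, B, C} value (A=6, B=12, C=65) but are distinct tuples, so {A, B, C} does not determine every attribute — not a superkey.

No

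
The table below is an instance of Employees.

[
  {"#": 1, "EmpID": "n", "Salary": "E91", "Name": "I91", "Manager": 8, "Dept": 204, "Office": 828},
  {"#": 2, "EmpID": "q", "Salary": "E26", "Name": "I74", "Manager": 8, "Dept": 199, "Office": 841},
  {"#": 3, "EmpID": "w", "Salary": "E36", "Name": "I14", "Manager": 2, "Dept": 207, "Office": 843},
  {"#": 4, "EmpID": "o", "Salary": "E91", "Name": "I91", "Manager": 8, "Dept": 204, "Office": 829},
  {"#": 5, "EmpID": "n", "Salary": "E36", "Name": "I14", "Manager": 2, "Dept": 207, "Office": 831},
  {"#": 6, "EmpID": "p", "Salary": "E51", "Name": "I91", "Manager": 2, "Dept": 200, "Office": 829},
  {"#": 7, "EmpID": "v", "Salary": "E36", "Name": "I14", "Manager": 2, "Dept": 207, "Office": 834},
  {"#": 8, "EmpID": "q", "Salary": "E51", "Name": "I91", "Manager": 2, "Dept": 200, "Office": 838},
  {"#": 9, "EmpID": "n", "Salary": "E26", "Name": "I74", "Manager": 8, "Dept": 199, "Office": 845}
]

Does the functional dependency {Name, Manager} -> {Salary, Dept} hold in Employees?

(Name=I91, Manager=8): rows 1, 4 → {Salary,Dept} = (E91, 204), (E91, 204) ✓
(Name=I74, Manager=8): rows 2, 9 → {Salary,Dept} = (E26, 199), (E26, 199) ✓
(Name=I14, Manager=2): rows 3, 5, 7 → {Salary,Dept} = (E36, 207), (E36, 207), (E36, 207) ✓
(Name=I91, Manager=2): rows 6, 8 → {Salary,Dept} = (E51, 200), (E51, 200) ✓
Every {Name, Manager} value is associated with a single {Salary, Dept} value, so {Name, Manager} -> {Salary, Dept} holds.

Yes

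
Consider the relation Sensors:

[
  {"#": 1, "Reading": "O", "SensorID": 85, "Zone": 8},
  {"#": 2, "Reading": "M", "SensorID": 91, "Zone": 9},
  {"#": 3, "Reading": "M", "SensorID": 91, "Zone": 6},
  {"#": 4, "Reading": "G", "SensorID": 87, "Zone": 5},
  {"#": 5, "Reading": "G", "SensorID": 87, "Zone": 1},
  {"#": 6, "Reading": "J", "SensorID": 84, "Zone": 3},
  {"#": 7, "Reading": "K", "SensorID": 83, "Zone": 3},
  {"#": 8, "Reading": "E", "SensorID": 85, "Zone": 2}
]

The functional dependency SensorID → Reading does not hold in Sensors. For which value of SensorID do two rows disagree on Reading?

85

SensorID=85: rows 1, 8 → Reading takes values {O, E} — violation
SensorID=91: rows 2, 3 → Reading = M, M ✓
SensorID=87: rows 4, 5 → Reading = G, G ✓
SensorID=84: row 6 → Reading = J ✓
SensorID=83: row 7 → Reading = K ✓
The only SensorID value with inconsistent Reading is SensorID=85.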